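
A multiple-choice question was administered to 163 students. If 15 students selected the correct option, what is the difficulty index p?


Item difficulty p = number correct / total examinees
p = 15 / 163
p = 0.092

0.092


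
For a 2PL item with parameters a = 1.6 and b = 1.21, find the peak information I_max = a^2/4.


For 2PL, max info at theta = b = 1.21
I_max = a^2 / 4 = 1.6^2 / 4
= 2.56 / 4
I_max = 0.64

0.64


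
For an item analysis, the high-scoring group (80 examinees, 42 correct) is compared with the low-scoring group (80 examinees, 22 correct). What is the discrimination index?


p_upper = 42/80 = 0.525
p_lower = 22/80 = 0.275
D = 0.525 - 0.275 = 0.25

0.25


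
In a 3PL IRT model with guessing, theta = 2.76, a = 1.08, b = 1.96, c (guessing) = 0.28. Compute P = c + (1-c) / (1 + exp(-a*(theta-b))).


logit = 1.08*(2.76 - 1.96) = 0.864
P* = 1/(1 + exp(-0.864)) = 0.7035
P = 0.28 + (1 - 0.28) * 0.7035
P = 0.7865

0.7865


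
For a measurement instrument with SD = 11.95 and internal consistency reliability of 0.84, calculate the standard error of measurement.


SEM = SD * sqrt(1 - rxx)
SEM = 11.95 * sqrt(1 - 0.84)
SEM = 11.95 * sqrt(0.16) = 11.95 * 0.4
SEM = 4.78

4.78


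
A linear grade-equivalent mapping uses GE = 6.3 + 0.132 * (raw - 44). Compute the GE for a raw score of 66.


raw - median = 66 - 44 = 22
slope * diff = 0.132 * 22 = 2.904
GE = 6.3 + 2.904
GE = 9.204

9.204


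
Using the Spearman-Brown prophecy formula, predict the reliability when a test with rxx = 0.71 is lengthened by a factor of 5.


r_new = (n * rxx) / (1 + (n-1) * rxx)
r_new = (5 * 0.71) / (1 + 4 * 0.71)
r_new = 3.55 / 3.84
r_new = 0.9245

0.9245


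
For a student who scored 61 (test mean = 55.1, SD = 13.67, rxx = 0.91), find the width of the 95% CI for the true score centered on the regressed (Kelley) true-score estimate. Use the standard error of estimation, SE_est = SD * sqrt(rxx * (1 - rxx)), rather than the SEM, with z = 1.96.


True score estimate = 0.91*61 + 0.09*55.1 = 60.469
SE_est = SD * sqrt(rxx * (1 - rxx)) = 13.67 * sqrt(0.91 * 0.09) = 13.67 * sqrt(0.0819) = 3.912105
CI = T_est +/- z * SE_est, so width = 2 * z * SE_est = 2 * 1.96 * 3.912105
Width = 15.3355

15.3355


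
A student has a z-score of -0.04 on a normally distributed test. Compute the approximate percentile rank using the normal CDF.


CDF(z) = 0.5 * (1 + erf(z/sqrt(2)))
erf(-0.0283) = -0.0319
CDF = 0.484
Percentile rank = 0.484 * 100 = 48.4

48.4


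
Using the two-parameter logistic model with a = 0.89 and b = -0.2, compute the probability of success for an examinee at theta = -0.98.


a*(theta - b) = 0.89 * (-0.98 - -0.2) = -0.6942
exp(--0.6942) = 2.0021
P = 1 / (1 + 2.0021)
P = 0.3331

0.3331


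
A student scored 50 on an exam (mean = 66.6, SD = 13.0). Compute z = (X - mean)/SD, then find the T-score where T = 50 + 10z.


z = (X - mean) / SD = (50 - 66.6) / 13.0
z = -16.6 / 13.0
z = -1.2769
T-score = T = 50 + 10z
Carry z at full precision (z = -16.6 / 13.0) into the conversion:
T-score = 50 + 10 * (-16.6 / 13.0) = 50 + -166 / 13.0
T-score = 50 + -12.7692
T-score = 37.2308

37.2308


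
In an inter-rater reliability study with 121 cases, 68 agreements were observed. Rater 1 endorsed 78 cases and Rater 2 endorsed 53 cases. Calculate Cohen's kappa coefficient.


P_o = 68/121 = 0.561983
P_e = (78*53 + 43*68) / 14641 = 0.482071
kappa = (P_o - P_e) / (1 - P_e)
kappa = (0.561983 - 0.482071) / (1 - 0.482071)
kappa = 0.1543

0.1543


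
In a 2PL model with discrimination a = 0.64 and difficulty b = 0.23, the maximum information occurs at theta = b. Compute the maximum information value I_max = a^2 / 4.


For 2PL, max info at theta = b = 0.23
I_max = a^2 / 4 = 0.64^2 / 4
= 0.4096 / 4
I_max = 0.1024

0.1024


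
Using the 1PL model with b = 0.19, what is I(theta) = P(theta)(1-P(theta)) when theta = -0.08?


P = 1/(1+exp(-(-0.08-0.19))) = 0.4329
I = P*(1-P) = 0.4329 * 0.5671
I = 0.2455

0.2455


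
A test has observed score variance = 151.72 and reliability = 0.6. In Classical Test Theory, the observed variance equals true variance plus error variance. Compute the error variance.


var_true = rxx * var_obs = 0.6 * 151.72 = 91.032
var_error = var_obs - var_true
var_error = 151.72 - 91.032
var_error = 60.688

60.688


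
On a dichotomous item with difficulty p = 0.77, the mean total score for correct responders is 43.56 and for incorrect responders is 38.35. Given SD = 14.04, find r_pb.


q = 1 - p = 0.23
rpb = ((M1 - M0) / SD) * sqrt(p * q)
rpb = ((43.56 - 38.35) / 14.04) * sqrt(0.77 * 0.23)
rpb = 0.1562

0.1562


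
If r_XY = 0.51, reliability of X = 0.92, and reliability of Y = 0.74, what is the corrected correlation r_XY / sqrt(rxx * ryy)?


r_corrected = rxy / sqrt(rxx * ryy)
= 0.51 / sqrt(0.92 * 0.74)
= 0.51 / sqrt(0.6808)
= 0.51 / 0.825106
r_corrected = 0.6181

0.6181


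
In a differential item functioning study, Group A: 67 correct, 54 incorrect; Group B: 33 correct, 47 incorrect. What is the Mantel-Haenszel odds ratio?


Odds_A = 67/54 = 1.2407
Odds_B = 33/47 = 0.7021
OR = Odds_A / Odds_B = 1.2407 / 0.7021
Exactly, OR = (67 * 47) / (54 * 33) = 3149 / 1782
OR = 1.7671

1.7671


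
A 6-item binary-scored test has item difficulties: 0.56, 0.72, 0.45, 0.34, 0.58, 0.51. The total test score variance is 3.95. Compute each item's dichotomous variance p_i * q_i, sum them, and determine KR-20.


For each item, compute p_i * q_i:
  Item 1: 0.56 * 0.44 = 0.2464
  Item 2: 0.72 * 0.28 = 0.2016
  Item 3: 0.45 * 0.55 = 0.2475
  Item 4: 0.34 * 0.66 = 0.2244
  Item 5: 0.58 * 0.42 = 0.2436
  Item 6: 0.51 * 0.49 = 0.2499
Sum(p_i * q_i) = 0.2464 + 0.2016 + 0.2475 + 0.2244 + 0.2436 + 0.2499 = 1.4134
KR-20 = (k/(k-1)) * (1 - Sum(p_i*q_i) / Var_total)
= (6/5) * (1 - 1.4134/3.95)
= 1.2 * 0.6422
KR-20 = 0.7706

0.7706


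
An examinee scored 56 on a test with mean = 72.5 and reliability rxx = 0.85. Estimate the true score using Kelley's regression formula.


T_est = rxx * X + (1 - rxx) * mean
T_est = 0.85 * 56 + 0.15 * 72.5
T_est = 47.6 + 10.875
T_est = 58.475

58.475


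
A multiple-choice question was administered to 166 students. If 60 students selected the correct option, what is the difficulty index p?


Item difficulty p = number correct / total examinees
p = 60 / 166
p = 0.3614

0.3614


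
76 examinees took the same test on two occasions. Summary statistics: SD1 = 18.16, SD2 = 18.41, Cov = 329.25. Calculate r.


r = cov(X,Y) / (SD_X * SD_Y)
r = 329.25 / (18.16 * 18.41)
r = 329.25 / 334.3256
r = 0.9848

0.9848


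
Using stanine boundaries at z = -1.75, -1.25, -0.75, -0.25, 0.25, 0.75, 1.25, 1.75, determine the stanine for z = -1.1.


Stanine boundaries: [-1.75, -1.25, -0.75, -0.25, 0.25, 0.75, 1.25, 1.75]
z = -1.1
Check each boundary:
  z >= -1.75 -> could be stanine 2
  z >= -1.25 -> could be stanine 3
  z < -0.75
  z < -0.25
  z < 0.25
  z < 0.75
  z < 1.25
  z < 1.75
Highest qualifying boundary gives stanine = 3

3


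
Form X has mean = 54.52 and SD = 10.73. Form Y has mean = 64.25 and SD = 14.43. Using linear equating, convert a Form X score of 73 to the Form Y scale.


slope = SD_Y / SD_X = 14.43 / 10.73 ~ 1.3448
intercept = mean_Y - slope * mean_X = 64.25 - (14.43 / 10.73) * 54.52 ~ -9.07
Y = slope * X + intercept. To avoid rounding drift from the rounded slope/intercept, evaluate the equivalent form Y = mean_Y + SD_Y * (X - mean_X) / SD_X at full precision:
Y = 64.25 + 14.43 * (73 - 54.52) / 10.73
Y = 64.25 + 14.43 * 18.48 / 10.73
Y = 64.25 + 266.6664 / 10.73
Y = 64.25 + 24.8524
Y = 89.1024

89.1024


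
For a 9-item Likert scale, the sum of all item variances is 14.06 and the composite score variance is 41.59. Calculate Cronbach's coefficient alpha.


alpha = (k/(k-1)) * (1 - sum(si^2)/s_total^2)
= (9/8) * (1 - 14.06/41.59)
alpha = 0.7447

0.7447


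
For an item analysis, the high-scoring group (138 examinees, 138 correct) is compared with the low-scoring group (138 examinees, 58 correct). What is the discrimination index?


p_upper = 138/138 = 1.0
p_lower = 58/138 = 0.4203
D = 1.0 - 0.4203 = 0.5797

0.5797


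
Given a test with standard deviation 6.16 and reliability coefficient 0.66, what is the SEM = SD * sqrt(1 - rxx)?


SEM = SD * sqrt(1 - rxx)
SEM = 6.16 * sqrt(1 - 0.66)
SEM = 6.16 * sqrt(0.34) = 6.16 * 0.583095
SEM = 3.5919

3.5919


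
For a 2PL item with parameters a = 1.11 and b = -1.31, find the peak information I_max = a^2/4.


For 2PL, max info at theta = b = -1.31
I_max = a^2 / 4 = 1.11^2 / 4
= 1.2321 / 4
I_max = 0.308

0.308


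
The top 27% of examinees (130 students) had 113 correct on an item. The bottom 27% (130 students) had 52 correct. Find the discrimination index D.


p_upper = 113/130 = 0.8692
p_lower = 52/130 = 0.4
D = 0.8692 - 0.4 = 0.4692

0.4692


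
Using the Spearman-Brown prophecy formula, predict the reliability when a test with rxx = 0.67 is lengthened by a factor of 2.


r_new = (n * rxx) / (1 + (n-1) * rxx)
r_new = (2 * 0.67) / (1 + 1 * 0.67)
r_new = 1.34 / 1.67
r_new = 0.8024

0.8024


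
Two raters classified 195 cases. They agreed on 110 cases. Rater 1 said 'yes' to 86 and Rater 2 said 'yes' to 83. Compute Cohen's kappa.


P_o = 110/195 = 0.564103
P_e = (86*83 + 109*112) / 38025 = 0.508771
kappa = (P_o - P_e) / (1 - P_e)
kappa = (0.564103 - 0.508771) / (1 - 0.508771)
kappa = 0.1126

0.1126


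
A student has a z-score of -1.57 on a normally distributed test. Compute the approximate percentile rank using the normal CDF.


CDF(z) = 0.5 * (1 + erf(z/sqrt(2)))
erf(-1.1102) = -0.8836
CDF = 0.0582
Percentile rank = 0.0582 * 100 = 5.82

5.82


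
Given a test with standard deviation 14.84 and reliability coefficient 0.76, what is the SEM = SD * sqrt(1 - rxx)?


SEM = SD * sqrt(1 - rxx)
SEM = 14.84 * sqrt(1 - 0.76)
SEM = 14.84 * sqrt(0.24) = 14.84 * 0.489898
SEM = 7.2701

7.2701


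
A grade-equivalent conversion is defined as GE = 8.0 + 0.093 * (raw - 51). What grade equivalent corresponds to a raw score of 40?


raw - median = 40 - 51 = -11
slope * diff = 0.093 * -11 = -1.023
GE = 8.0 + -1.023
GE = 6.977

6.977


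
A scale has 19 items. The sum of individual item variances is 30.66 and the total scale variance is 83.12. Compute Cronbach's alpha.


alpha = (k/(k-1)) * (1 - sum(si^2)/s_total^2)
= (19/18) * (1 - 30.66/83.12)
alpha = 0.6662

0.6662


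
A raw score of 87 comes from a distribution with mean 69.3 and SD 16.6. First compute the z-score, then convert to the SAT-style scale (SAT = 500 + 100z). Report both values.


z = (X - mean) / SD = (87 - 69.3) / 16.6
z = 17.7 / 16.6
z = 1.0663
SAT-scale = SAT = 500 + 100z
Carry z at full precision (z = 17.7 / 16.6) into the conversion:
SAT-scale = 500 + 100 * (17.7 / 16.6) = 500 + 1770 / 16.6
SAT-scale = 500 + 106.6265
SAT-scale = 606.6265

606.6265


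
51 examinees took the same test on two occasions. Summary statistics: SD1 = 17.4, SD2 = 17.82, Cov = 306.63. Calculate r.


r = cov(X,Y) / (SD_X * SD_Y)
r = 306.63 / (17.4 * 17.82)
r = 306.63 / 310.068
r = 0.9889

0.9889


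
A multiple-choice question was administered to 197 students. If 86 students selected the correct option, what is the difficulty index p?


Item difficulty p = number correct / total examinees
p = 86 / 197
p = 0.4365

0.4365


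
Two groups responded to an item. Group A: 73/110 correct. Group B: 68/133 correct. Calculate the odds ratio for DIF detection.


Odds_A = 73/37 = 1.973
Odds_B = 68/65 = 1.0462
OR = Odds_A / Odds_B = 1.973 / 1.0462
Exactly, OR = (73 * 65) / (37 * 68) = 4745 / 2516
OR = 1.8859

1.8859


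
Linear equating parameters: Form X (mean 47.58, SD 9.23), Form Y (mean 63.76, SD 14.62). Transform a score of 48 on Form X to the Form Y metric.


slope = SD_Y / SD_X = 14.62 / 9.23 ~ 1.584
intercept = mean_Y - slope * mean_X = 63.76 - (14.62 / 9.23) * 47.58 ~ -11.6051
Y = slope * X + intercept. To avoid rounding drift from the rounded slope/intercept, evaluate the equivalent form Y = mean_Y + SD_Y * (X - mean_X) / SD_X at full precision:
Y = 63.76 + 14.62 * (48 - 47.58) / 9.23
Y = 63.76 + 14.62 * 0.42 / 9.23
Y = 63.76 + 6.1404 / 9.23
Y = 63.76 + 0.6653
Y = 64.4253

64.4253


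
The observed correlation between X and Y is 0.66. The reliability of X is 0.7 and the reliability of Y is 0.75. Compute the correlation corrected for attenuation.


r_corrected = rxy / sqrt(rxx * ryy)
= 0.66 / sqrt(0.7 * 0.75)
= 0.66 / sqrt(0.525)
= 0.66 / 0.724569
r_corrected = 0.9109

0.9109


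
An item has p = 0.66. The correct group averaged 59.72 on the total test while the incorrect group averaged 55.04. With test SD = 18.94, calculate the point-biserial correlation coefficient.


q = 1 - p = 0.34
rpb = ((M1 - M0) / SD) * sqrt(p * q)
rpb = ((59.72 - 55.04) / 18.94) * sqrt(0.66 * 0.34)
rpb = 0.1171

0.1171


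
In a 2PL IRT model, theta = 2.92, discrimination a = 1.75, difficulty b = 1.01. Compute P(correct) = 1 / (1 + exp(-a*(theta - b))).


a*(theta - b) = 1.75 * (2.92 - 1.01) = 3.3425
exp(-3.3425) = 0.0353
P = 1 / (1 + 0.0353)
P = 0.9659

0.9659


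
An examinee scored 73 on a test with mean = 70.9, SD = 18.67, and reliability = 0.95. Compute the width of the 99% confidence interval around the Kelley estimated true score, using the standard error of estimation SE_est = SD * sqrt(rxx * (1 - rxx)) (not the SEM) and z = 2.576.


True score estimate = 0.95*73 + 0.05*70.9 = 72.895
SE_est = SD * sqrt(rxx * (1 - rxx)) = 18.67 * sqrt(0.95 * 0.05) = 18.67 * sqrt(0.0475) = 4.069032
CI = T_est +/- z * SE_est, so width = 2 * z * SE_est = 2 * 2.576 * 4.069032
Width = 20.9637

20.9637


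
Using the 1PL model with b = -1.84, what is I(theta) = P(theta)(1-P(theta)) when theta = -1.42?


P = 1/(1+exp(-(-1.42--1.84))) = 0.6035
I = P*(1-P) = 0.6035 * 0.3965
I = 0.2393

0.2393


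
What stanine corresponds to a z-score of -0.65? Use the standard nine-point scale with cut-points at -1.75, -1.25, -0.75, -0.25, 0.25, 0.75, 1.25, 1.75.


Stanine boundaries: [-1.75, -1.25, -0.75, -0.25, 0.25, 0.75, 1.25, 1.75]
z = -0.65
Check each boundary:
  z >= -1.75 -> could be stanine 2
  z >= -1.25 -> could be stanine 3
  z >= -0.75 -> could be stanine 4
  z < -0.25
  z < 0.25
  z < 0.75
  z < 1.25
  z < 1.75
Highest qualifying boundary gives stanine = 4

4


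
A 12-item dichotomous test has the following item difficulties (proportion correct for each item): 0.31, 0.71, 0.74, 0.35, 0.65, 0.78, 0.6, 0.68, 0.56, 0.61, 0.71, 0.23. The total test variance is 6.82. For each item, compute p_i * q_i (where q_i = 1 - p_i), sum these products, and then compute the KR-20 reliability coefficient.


For each item, compute p_i * q_i:
  Item 1: 0.31 * 0.69 = 0.2139
  Item 2: 0.71 * 0.29 = 0.2059
  Item 3: 0.74 * 0.26 = 0.1924
  Item 4: 0.35 * 0.65 = 0.2275
  Item 5: 0.65 * 0.35 = 0.2275
  Item 6: 0.78 * 0.22 = 0.1716
  Item 7: 0.6 * 0.4 = 0.24
  Item 8: 0.68 * 0.32 = 0.2176
  Item 9: 0.56 * 0.44 = 0.2464
  Item 10: 0.61 * 0.39 = 0.2379
  Item 11: 0.71 * 0.29 = 0.2059
  Item 12: 0.23 * 0.77 = 0.1771
Sum(p_i * q_i) = 0.2139 + 0.2059 + 0.1924 + 0.2275 + 0.2275 + 0.1716 + 0.24 + 0.2176 + 0.2464 + 0.2379 + 0.2059 + 0.1771 = 2.5637
KR-20 = (k/(k-1)) * (1 - Sum(p_i*q_i) / Var_total)
= (12/11) * (1 - 2.5637/6.82)
= 1.0909 * 0.6241
KR-20 = 0.6808

0.6808


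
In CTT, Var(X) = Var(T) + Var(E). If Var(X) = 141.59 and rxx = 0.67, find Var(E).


var_true = rxx * var_obs = 0.67 * 141.59 = 94.8653
var_error = var_obs - var_true
var_error = 141.59 - 94.8653
var_error = 46.7247

46.7247


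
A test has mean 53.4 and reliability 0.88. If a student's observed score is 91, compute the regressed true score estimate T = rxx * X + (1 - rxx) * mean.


T_est = rxx * X + (1 - rxx) * mean
T_est = 0.88 * 91 + 0.12 * 53.4
T_est = 80.08 + 6.408
T_est = 86.488

86.488


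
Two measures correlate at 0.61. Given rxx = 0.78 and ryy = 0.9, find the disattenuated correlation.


r_corrected = rxy / sqrt(rxx * ryy)
= 0.61 / sqrt(0.78 * 0.9)
= 0.61 / sqrt(0.702)
= 0.61 / 0.837854
r_corrected = 0.7281

0.7281


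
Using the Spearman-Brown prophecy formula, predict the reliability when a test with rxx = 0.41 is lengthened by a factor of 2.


r_new = (n * rxx) / (1 + (n-1) * rxx)
r_new = (2 * 0.41) / (1 + 1 * 0.41)
r_new = 0.82 / 1.41
r_new = 0.5816

0.5816


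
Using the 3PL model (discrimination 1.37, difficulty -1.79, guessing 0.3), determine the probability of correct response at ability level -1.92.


logit = 1.37*(-1.92 - -1.79) = -0.1781
P* = 1/(1 + exp(--0.1781)) = 0.4556
P = 0.3 + (1 - 0.3) * 0.4556
P = 0.6189

0.6189


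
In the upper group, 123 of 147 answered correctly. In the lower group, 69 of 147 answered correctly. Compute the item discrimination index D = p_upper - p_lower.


p_upper = 123/147 = 0.8367
p_lower = 69/147 = 0.4694
D = 0.8367 - 0.4694 = 0.3673

0.3673


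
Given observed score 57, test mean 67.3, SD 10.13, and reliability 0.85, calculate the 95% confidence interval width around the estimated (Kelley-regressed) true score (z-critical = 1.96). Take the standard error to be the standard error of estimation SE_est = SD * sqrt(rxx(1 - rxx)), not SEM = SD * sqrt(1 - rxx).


True score estimate = 0.85*57 + 0.15*67.3 = 58.545
SE_est = SD * sqrt(rxx * (1 - rxx)) = 10.13 * sqrt(0.85 * 0.15) = 10.13 * sqrt(0.1275) = 3.617133
CI = T_est +/- z * SE_est, so width = 2 * z * SE_est = 2 * 1.96 * 3.617133
Width = 14.1792

14.1792


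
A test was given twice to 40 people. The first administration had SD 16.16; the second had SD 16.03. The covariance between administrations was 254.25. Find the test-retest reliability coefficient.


r = cov(X,Y) / (SD_X * SD_Y)
r = 254.25 / (16.16 * 16.03)
r = 254.25 / 259.0448
r = 0.9815

0.9815


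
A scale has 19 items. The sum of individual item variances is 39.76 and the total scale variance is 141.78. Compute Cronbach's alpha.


alpha = (k/(k-1)) * (1 - sum(si^2)/s_total^2)
= (19/18) * (1 - 39.76/141.78)
alpha = 0.7595

0.7595


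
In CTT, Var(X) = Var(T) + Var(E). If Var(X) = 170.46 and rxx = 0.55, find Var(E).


var_true = rxx * var_obs = 0.55 * 170.46 = 93.753
var_error = var_obs - var_true
var_error = 170.46 - 93.753
var_error = 76.707

76.707


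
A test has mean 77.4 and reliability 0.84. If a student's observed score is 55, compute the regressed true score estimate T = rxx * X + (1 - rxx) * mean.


T_est = rxx * X + (1 - rxx) * mean
T_est = 0.84 * 55 + 0.16 * 77.4
T_est = 46.2 + 12.384
T_est = 58.584

58.584


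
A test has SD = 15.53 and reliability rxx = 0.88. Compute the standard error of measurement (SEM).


SEM = SD * sqrt(1 - rxx)
SEM = 15.53 * sqrt(1 - 0.88)
SEM = 15.53 * sqrt(0.12) = 15.53 * 0.34641
SEM = 5.3797

5.3797


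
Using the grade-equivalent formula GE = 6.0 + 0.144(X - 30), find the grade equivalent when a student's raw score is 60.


raw - median = 60 - 30 = 30
slope * diff = 0.144 * 30 = 4.32
GE = 6.0 + 4.32
GE = 10.32

10.32


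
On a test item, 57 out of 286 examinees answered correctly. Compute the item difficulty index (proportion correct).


Item difficulty p = number correct / total examinees
p = 57 / 286
p = 0.1993

0.1993


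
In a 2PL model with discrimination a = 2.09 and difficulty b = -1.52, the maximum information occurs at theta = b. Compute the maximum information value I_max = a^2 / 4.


For 2PL, max info at theta = b = -1.52
I_max = a^2 / 4 = 2.09^2 / 4
= 4.3681 / 4
I_max = 1.092

1.092


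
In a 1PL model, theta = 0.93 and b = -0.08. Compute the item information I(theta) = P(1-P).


P = 1/(1+exp(-(0.93--0.08))) = 0.733
I = P*(1-P) = 0.733 * 0.267
I = 0.1957

0.1957


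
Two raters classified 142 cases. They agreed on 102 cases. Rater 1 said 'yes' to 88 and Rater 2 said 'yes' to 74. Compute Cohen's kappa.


P_o = 102/142 = 0.71831
P_e = (88*74 + 54*68) / 20164 = 0.505059
kappa = (P_o - P_e) / (1 - P_e)
kappa = (0.71831 - 0.505059) / (1 - 0.505059)
kappa = 0.4309

0.4309


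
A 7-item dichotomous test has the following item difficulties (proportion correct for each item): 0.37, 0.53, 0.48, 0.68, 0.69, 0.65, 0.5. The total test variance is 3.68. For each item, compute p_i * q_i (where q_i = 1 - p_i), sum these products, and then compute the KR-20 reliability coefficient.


For each item, compute p_i * q_i:
  Item 1: 0.37 * 0.63 = 0.2331
  Item 2: 0.53 * 0.47 = 0.2491
  Item 3: 0.48 * 0.52 = 0.2496
  Item 4: 0.68 * 0.32 = 0.2176
  Item 5: 0.69 * 0.31 = 0.2139
  Item 6: 0.65 * 0.35 = 0.2275
  Item 7: 0.5 * 0.5 = 0.25
Sum(p_i * q_i) = 0.2331 + 0.2491 + 0.2496 + 0.2176 + 0.2139 + 0.2275 + 0.25 = 1.6408
KR-20 = (k/(k-1)) * (1 - Sum(p_i*q_i) / Var_total)
= (7/6) * (1 - 1.6408/3.68)
= 1.1667 * 0.5541
KR-20 = 0.6465

0.6465


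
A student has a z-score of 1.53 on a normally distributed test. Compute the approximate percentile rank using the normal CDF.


CDF(z) = 0.5 * (1 + erf(z/sqrt(2)))
erf(1.0819) = 0.874
CDF = 0.937
Percentile rank = 0.937 * 100 = 93.7

93.7


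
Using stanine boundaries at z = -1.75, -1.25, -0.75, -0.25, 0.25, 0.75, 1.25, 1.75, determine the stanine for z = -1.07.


Stanine boundaries: [-1.75, -1.25, -0.75, -0.25, 0.25, 0.75, 1.25, 1.75]
z = -1.07
Check each boundary:
  z >= -1.75 -> could be stanine 2
  z >= -1.25 -> could be stanine 3
  z < -0.75
  z < -0.25
  z < 0.25
  z < 0.75
  z < 1.25
  z < 1.75
Highest qualifying boundary gives stanine = 3

3


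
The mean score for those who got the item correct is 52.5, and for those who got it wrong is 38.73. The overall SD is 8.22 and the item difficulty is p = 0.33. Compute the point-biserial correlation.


q = 1 - p = 0.67
rpb = ((M1 - M0) / SD) * sqrt(p * q)
rpb = ((52.5 - 38.73) / 8.22) * sqrt(0.33 * 0.67)
rpb = 0.7877

0.7877


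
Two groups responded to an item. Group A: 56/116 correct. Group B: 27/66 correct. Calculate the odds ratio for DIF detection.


Odds_A = 56/60 = 0.9333
Odds_B = 27/39 = 0.6923
OR = Odds_A / Odds_B = 0.9333 / 0.6923
Exactly, OR = (56 * 39) / (60 * 27) = 2184 / 1620
OR = 1.3481

1.3481


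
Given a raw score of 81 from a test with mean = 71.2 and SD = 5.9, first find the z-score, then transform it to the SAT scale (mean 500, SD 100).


z = (X - mean) / SD = (81 - 71.2) / 5.9
z = 9.8 / 5.9
z = 1.661
SAT-scale = SAT = 500 + 100z
Carry z at full precision (z = 9.8 / 5.9) into the conversion:
SAT-scale = 500 + 100 * (9.8 / 5.9) = 500 + 980 / 5.9
SAT-scale = 500 + 166.1017
SAT-scale = 666.1017

666.1017


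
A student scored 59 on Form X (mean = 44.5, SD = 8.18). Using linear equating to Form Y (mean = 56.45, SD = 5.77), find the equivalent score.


slope = SD_Y / SD_X = 5.77 / 8.18 ~ 0.7054
intercept = mean_Y - slope * mean_X = 56.45 - (5.77 / 8.18) * 44.5 ~ 25.0606
Y = slope * X + intercept. To avoid rounding drift from the rounded slope/intercept, evaluate the equivalent form Y = mean_Y + SD_Y * (X - mean_X) / SD_X at full precision:
Y = 56.45 + 5.77 * (59 - 44.5) / 8.18
Y = 56.45 + 5.77 * 14.5 / 8.18
Y = 56.45 + 83.665 / 8.18
Y = 56.45 + 10.228
Y = 66.678

66.678


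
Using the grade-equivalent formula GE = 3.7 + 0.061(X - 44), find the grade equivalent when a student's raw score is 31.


raw - median = 31 - 44 = -13
slope * diff = 0.061 * -13 = -0.793
GE = 3.7 + -0.793
GE = 2.907

2.907


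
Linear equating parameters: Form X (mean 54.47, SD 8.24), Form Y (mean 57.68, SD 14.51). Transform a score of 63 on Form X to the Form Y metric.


slope = SD_Y / SD_X = 14.51 / 8.24 ~ 1.7609
intercept = mean_Y - slope * mean_X = 57.68 - (14.51 / 8.24) * 54.47 ~ -38.2374
Y = slope * X + intercept. To avoid rounding drift from the rounded slope/intercept, evaluate the equivalent form Y = mean_Y + SD_Y * (X - mean_X) / SD_X at full precision:
Y = 57.68 + 14.51 * (63 - 54.47) / 8.24
Y = 57.68 + 14.51 * 8.53 / 8.24
Y = 57.68 + 123.7703 / 8.24
Y = 57.68 + 15.0207
Y = 72.7007

72.7007


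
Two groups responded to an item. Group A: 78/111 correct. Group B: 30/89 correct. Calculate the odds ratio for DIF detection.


Odds_A = 78/33 = 2.3636
Odds_B = 30/59 = 0.5085
OR = Odds_A / Odds_B = 2.3636 / 0.5085
Exactly, OR = (78 * 59) / (33 * 30) = 4602 / 990
OR = 4.6485

4.6485


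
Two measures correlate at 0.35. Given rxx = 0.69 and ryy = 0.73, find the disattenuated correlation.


r_corrected = rxy / sqrt(rxx * ryy)
= 0.35 / sqrt(0.69 * 0.73)
= 0.35 / sqrt(0.5037)
= 0.35 / 0.709718
r_corrected = 0.4932

0.4932


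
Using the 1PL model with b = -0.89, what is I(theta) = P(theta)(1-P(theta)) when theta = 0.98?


P = 1/(1+exp(-(0.98--0.89))) = 0.8665
I = P*(1-P) = 0.8665 * 0.1335
I = 0.1157

0.1157


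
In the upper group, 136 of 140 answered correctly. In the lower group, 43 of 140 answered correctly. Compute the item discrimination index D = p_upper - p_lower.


p_upper = 136/140 = 0.9714
p_lower = 43/140 = 0.3071
D = 0.9714 - 0.3071 = 0.6643

0.6643


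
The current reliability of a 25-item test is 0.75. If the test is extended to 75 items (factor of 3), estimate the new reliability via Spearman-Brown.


r_new = (n * rxx) / (1 + (n-1) * rxx)
r_new = (3 * 0.75) / (1 + 2 * 0.75)
r_new = 2.25 / 2.5
r_new = 0.9

0.9


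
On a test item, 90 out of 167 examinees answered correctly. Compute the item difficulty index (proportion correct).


Item difficulty p = number correct / total examinees
p = 90 / 167
p = 0.5389

0.5389


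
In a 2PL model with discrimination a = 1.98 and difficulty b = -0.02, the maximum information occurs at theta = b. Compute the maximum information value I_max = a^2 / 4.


For 2PL, max info at theta = b = -0.02
I_max = a^2 / 4 = 1.98^2 / 4
= 3.9204 / 4
I_max = 0.9801

0.9801


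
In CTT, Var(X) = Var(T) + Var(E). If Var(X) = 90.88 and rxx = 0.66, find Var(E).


var_true = rxx * var_obs = 0.66 * 90.88 = 59.9808
var_error = var_obs - var_true
var_error = 90.88 - 59.9808
var_error = 30.8992

30.8992


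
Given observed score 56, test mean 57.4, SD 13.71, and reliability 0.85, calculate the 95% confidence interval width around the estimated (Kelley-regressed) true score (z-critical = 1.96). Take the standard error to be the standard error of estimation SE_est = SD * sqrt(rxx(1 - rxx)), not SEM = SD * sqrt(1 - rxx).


True score estimate = 0.85*56 + 0.15*57.4 = 56.21
SE_est = SD * sqrt(rxx * (1 - rxx)) = 13.71 * sqrt(0.85 * 0.15) = 13.71 * sqrt(0.1275) = 4.895449
CI = T_est +/- z * SE_est, so width = 2 * z * SE_est = 2 * 1.96 * 4.895449
Width = 19.1902

19.1902


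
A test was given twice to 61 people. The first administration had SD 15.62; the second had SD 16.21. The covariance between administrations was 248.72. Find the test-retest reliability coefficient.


r = cov(X,Y) / (SD_X * SD_Y)
r = 248.72 / (15.62 * 16.21)
r = 248.72 / 253.2002
r = 0.9823

0.9823


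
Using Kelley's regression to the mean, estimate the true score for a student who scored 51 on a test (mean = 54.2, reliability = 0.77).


T_est = rxx * X + (1 - rxx) * mean
T_est = 0.77 * 51 + 0.23 * 54.2
T_est = 39.27 + 12.466
T_est = 51.736

51.736


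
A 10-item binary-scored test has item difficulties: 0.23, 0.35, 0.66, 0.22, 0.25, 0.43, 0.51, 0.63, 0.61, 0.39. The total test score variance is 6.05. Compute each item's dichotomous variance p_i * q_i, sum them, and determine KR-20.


For each item, compute p_i * q_i:
  Item 1: 0.23 * 0.77 = 0.1771
  Item 2: 0.35 * 0.65 = 0.2275
  Item 3: 0.66 * 0.34 = 0.2244
  Item 4: 0.22 * 0.78 = 0.1716
  Item 5: 0.25 * 0.75 = 0.1875
  Item 6: 0.43 * 0.57 = 0.2451
  Item 7: 0.51 * 0.49 = 0.2499
  Item 8: 0.63 * 0.37 = 0.2331
  Item 9: 0.61 * 0.39 = 0.2379
  Item 10: 0.39 * 0.61 = 0.2379
Sum(p_i * q_i) = 0.1771 + 0.2275 + 0.2244 + 0.1716 + 0.1875 + 0.2451 + 0.2499 + 0.2331 + 0.2379 + 0.2379 = 2.192
KR-20 = (k/(k-1)) * (1 - Sum(p_i*q_i) / Var_total)
= (10/9) * (1 - 2.192/6.05)
= 1.1111 * 0.6377
KR-20 = 0.7085

0.7085


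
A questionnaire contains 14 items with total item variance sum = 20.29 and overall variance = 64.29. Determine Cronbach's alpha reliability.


alpha = (k/(k-1)) * (1 - sum(si^2)/s_total^2)
= (14/13) * (1 - 20.29/64.29)
alpha = 0.737

0.737


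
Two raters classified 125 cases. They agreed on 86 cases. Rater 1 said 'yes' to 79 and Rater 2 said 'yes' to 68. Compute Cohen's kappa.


P_o = 86/125 = 0.688
P_e = (79*68 + 46*57) / 15625 = 0.511616
kappa = (P_o - P_e) / (1 - P_e)
kappa = (0.688 - 0.511616) / (1 - 0.511616)
kappa = 0.3612

0.3612


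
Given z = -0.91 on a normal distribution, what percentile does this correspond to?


CDF(z) = 0.5 * (1 + erf(z/sqrt(2)))
erf(-0.6435) = -0.6372
CDF = 0.1814
Percentile rank = 0.1814 * 100 = 18.14

18.14


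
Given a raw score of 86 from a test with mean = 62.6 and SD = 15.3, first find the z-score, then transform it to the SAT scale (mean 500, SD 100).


z = (X - mean) / SD = (86 - 62.6) / 15.3
z = 23.4 / 15.3
z = 1.5294
SAT-scale = SAT = 500 + 100z
Carry z at full precision (z = 23.4 / 15.3) into the conversion:
SAT-scale = 500 + 100 * (23.4 / 15.3) = 500 + 2340 / 15.3
SAT-scale = 500 + 152.9412
SAT-scale = 652.9412

652.9412


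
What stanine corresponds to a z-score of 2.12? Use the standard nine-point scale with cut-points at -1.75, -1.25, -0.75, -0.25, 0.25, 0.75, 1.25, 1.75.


Stanine boundaries: [-1.75, -1.25, -0.75, -0.25, 0.25, 0.75, 1.25, 1.75]
z = 2.12
Check each boundary:
  z >= -1.75 -> could be stanine 2
  z >= -1.25 -> could be stanine 3
  z >= -0.75 -> could be stanine 4
  z >= -0.25 -> could be stanine 5
  z >= 0.25 -> could be stanine 6
  z >= 0.75 -> could be stanine 7
  z >= 1.25 -> could be stanine 8
  z >= 1.75 -> could be stanine 9
Highest qualifying boundary gives stanine = 9

9


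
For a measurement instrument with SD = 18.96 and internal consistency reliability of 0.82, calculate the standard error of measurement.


SEM = SD * sqrt(1 - rxx)
SEM = 18.96 * sqrt(1 - 0.82)
SEM = 18.96 * sqrt(0.18) = 18.96 * 0.424264
SEM = 8.044

8.044


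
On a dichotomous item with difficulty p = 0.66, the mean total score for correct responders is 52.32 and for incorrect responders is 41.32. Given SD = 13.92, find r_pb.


q = 1 - p = 0.34
rpb = ((M1 - M0) / SD) * sqrt(p * q)
rpb = ((52.32 - 41.32) / 13.92) * sqrt(0.66 * 0.34)
rpb = 0.3743

0.3743


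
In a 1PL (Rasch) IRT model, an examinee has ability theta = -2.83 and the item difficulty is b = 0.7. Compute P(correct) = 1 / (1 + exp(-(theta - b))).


theta - b = -2.83 - 0.7 = -3.53
exp(-(theta - b)) = exp(3.53) = 34.124
P = 1 / (1 + 34.124)
P = 0.0285

0.0285


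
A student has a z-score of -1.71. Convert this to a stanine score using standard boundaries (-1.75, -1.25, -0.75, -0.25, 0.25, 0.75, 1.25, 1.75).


Stanine boundaries: [-1.75, -1.25, -0.75, -0.25, 0.25, 0.75, 1.25, 1.75]
z = -1.71
Check each boundary:
  z >= -1.75 -> could be stanine 2
  z < -1.25
  z < -0.75
  z < -0.25
  z < 0.25
  z < 0.75
  z < 1.25
  z < 1.75
Highest qualifying boundary gives stanine = 2

2


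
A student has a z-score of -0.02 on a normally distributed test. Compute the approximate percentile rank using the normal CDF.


CDF(z) = 0.5 * (1 + erf(z/sqrt(2)))
erf(-0.0141) = -0.016
CDF = 0.492
Percentile rank = 0.492 * 100 = 49.2

49.2


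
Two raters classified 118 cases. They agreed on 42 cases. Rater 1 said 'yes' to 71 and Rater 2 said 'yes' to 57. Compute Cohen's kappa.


P_o = 42/118 = 0.355932
P_e = (71*57 + 47*61) / 13924 = 0.496553
kappa = (P_o - P_e) / (1 - P_e)
kappa = (0.355932 - 0.496553) / (1 - 0.496553)
kappa = -0.2793

-0.2793


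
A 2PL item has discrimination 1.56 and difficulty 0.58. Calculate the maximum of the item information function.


For 2PL, max info at theta = b = 0.58
I_max = a^2 / 4 = 1.56^2 / 4
= 2.4336 / 4
I_max = 0.6084

0.6084


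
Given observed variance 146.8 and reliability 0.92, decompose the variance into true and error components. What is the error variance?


var_true = rxx * var_obs = 0.92 * 146.8 = 135.056
var_error = var_obs - var_true
var_error = 146.8 - 135.056
var_error = 11.744

11.744


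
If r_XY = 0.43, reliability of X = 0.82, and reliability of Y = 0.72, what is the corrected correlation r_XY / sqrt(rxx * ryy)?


r_corrected = rxy / sqrt(rxx * ryy)
= 0.43 / sqrt(0.82 * 0.72)
= 0.43 / sqrt(0.5904)
= 0.43 / 0.768375
r_corrected = 0.5596

0.5596


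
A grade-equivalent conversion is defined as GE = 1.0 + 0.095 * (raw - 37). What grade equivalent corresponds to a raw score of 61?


raw - median = 61 - 37 = 24
slope * diff = 0.095 * 24 = 2.28
GE = 1.0 + 2.28
GE = 3.28

3.28


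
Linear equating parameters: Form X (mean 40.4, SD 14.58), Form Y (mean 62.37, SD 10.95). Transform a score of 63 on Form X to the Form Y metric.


slope = SD_Y / SD_X = 10.95 / 14.58 ~ 0.751
intercept = mean_Y - slope * mean_X = 62.37 - (10.95 / 14.58) * 40.4 ~ 32.0284
Y = slope * X + intercept. To avoid rounding drift from the rounded slope/intercept, evaluate the equivalent form Y = mean_Y + SD_Y * (X - mean_X) / SD_X at full precision:
Y = 62.37 + 10.95 * (63 - 40.4) / 14.58
Y = 62.37 + 10.95 * 22.6 / 14.58
Y = 62.37 + 247.47 / 14.58
Y = 62.37 + 16.9733
Y = 79.3433

79.3433


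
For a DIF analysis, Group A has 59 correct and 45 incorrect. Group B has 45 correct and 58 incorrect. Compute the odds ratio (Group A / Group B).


Odds_A = 59/45 = 1.3111
Odds_B = 45/58 = 0.7759
OR = Odds_A / Odds_B = 1.3111 / 0.7759
Exactly, OR = (59 * 58) / (45 * 45) = 3422 / 2025
OR = 1.6899

1.6899


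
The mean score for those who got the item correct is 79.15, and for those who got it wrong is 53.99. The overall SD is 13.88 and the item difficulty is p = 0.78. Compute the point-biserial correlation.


q = 1 - p = 0.22
rpb = ((M1 - M0) / SD) * sqrt(p * q)
rpb = ((79.15 - 53.99) / 13.88) * sqrt(0.78 * 0.22)
rpb = 0.7509

0.7509


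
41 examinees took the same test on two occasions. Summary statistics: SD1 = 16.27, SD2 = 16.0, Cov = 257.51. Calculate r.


r = cov(X,Y) / (SD_X * SD_Y)
r = 257.51 / (16.27 * 16.0)
r = 257.51 / 260.32
r = 0.9892

0.9892


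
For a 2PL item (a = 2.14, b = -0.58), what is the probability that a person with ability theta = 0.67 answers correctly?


a*(theta - b) = 2.14 * (0.67 - -0.58) = 2.675
exp(-2.675) = 0.0689
P = 1 / (1 + 0.0689)
P = 0.9355

0.9355


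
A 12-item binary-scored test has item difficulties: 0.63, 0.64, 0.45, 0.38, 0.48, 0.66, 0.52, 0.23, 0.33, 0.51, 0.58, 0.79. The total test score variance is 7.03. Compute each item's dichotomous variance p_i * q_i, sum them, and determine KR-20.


For each item, compute p_i * q_i:
  Item 1: 0.63 * 0.37 = 0.2331
  Item 2: 0.64 * 0.36 = 0.2304
  Item 3: 0.45 * 0.55 = 0.2475
  Item 4: 0.38 * 0.62 = 0.2356
  Item 5: 0.48 * 0.52 = 0.2496
  Item 6: 0.66 * 0.34 = 0.2244
  Item 7: 0.52 * 0.48 = 0.2496
  Item 8: 0.23 * 0.77 = 0.1771
  Item 9: 0.33 * 0.67 = 0.2211
  Item 10: 0.51 * 0.49 = 0.2499
  Item 11: 0.58 * 0.42 = 0.2436
  Item 12: 0.79 * 0.21 = 0.1659
Sum(p_i * q_i) = 0.2331 + 0.2304 + 0.2475 + 0.2356 + 0.2496 + 0.2244 + 0.2496 + 0.1771 + 0.2211 + 0.2499 + 0.2436 + 0.1659 = 2.7278
KR-20 = (k/(k-1)) * (1 - Sum(p_i*q_i) / Var_total)
= (12/11) * (1 - 2.7278/7.03)
= 1.0909 * 0.612
KR-20 = 0.6676

0.6676


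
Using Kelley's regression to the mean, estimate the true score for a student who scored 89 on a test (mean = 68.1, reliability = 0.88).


T_est = rxx * X + (1 - rxx) * mean
T_est = 0.88 * 89 + 0.12 * 68.1
T_est = 78.32 + 8.172
T_est = 86.492

86.492


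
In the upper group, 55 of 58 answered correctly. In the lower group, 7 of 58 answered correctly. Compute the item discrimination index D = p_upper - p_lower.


p_upper = 55/58 = 0.9483
p_lower = 7/58 = 0.1207
D = 0.9483 - 0.1207 = 0.8276

0.8276


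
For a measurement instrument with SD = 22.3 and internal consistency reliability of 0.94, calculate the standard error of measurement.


SEM = SD * sqrt(1 - rxx)
SEM = 22.3 * sqrt(1 - 0.94)
SEM = 22.3 * sqrt(0.06) = 22.3 * 0.244949
SEM = 5.4624

5.4624


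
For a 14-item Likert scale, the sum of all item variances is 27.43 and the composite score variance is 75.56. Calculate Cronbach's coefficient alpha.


alpha = (k/(k-1)) * (1 - sum(si^2)/s_total^2)
= (14/13) * (1 - 27.43/75.56)
alpha = 0.686

0.686


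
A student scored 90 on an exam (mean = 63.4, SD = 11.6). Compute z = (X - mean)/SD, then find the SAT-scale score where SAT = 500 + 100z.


z = (X - mean) / SD = (90 - 63.4) / 11.6
z = 26.6 / 11.6
z = 2.2931
SAT-scale = SAT = 500 + 100z
Carry z at full precision (z = 26.6 / 11.6) into the conversion:
SAT-scale = 500 + 100 * (26.6 / 11.6) = 500 + 2660 / 11.6
SAT-scale = 500 + 229.3103
SAT-scale = 729.3103

729.3103


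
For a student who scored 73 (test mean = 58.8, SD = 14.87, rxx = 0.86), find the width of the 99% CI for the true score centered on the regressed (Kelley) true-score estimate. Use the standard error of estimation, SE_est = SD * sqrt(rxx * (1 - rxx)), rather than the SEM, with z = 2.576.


True score estimate = 0.86*73 + 0.14*58.8 = 71.012
SE_est = SD * sqrt(rxx * (1 - rxx)) = 14.87 * sqrt(0.86 * 0.14) = 14.87 * sqrt(0.1204) = 5.159697
CI = T_est +/- z * SE_est, so width = 2 * z * SE_est = 2 * 2.576 * 5.159697
Width = 26.5828

26.5828


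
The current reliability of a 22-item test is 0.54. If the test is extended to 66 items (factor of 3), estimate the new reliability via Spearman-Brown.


r_new = (n * rxx) / (1 + (n-1) * rxx)
r_new = (3 * 0.54) / (1 + 2 * 0.54)
r_new = 1.62 / 2.08
r_new = 0.7788

0.7788


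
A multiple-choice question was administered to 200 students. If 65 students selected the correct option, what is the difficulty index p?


Item difficulty p = number correct / total examinees
p = 65 / 200
p = 0.325

0.325


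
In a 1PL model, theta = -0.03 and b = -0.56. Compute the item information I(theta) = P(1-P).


P = 1/(1+exp(-(-0.03--0.56))) = 0.6295
I = P*(1-P) = 0.6295 * 0.3705
I = 0.2332

0.2332


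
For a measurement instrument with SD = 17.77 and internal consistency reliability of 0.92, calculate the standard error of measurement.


SEM = SD * sqrt(1 - rxx)
SEM = 17.77 * sqrt(1 - 0.92)
SEM = 17.77 * sqrt(0.08) = 17.77 * 0.282843
SEM = 5.0261

5.0261


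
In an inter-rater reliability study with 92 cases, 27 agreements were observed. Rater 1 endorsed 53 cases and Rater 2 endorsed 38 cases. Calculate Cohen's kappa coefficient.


P_o = 27/92 = 0.293478
P_e = (53*38 + 39*54) / 8464 = 0.486767
kappa = (P_o - P_e) / (1 - P_e)
kappa = (0.293478 - 0.486767) / (1 - 0.486767)
kappa = -0.3766

-0.3766


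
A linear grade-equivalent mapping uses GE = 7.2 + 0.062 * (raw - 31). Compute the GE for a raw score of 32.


raw - median = 32 - 31 = 1
slope * diff = 0.062 * 1 = 0.062
GE = 7.2 + 0.062
GE = 7.262

7.262


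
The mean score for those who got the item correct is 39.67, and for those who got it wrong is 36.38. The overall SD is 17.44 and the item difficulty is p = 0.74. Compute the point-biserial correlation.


q = 1 - p = 0.26
rpb = ((M1 - M0) / SD) * sqrt(p * q)
rpb = ((39.67 - 36.38) / 17.44) * sqrt(0.74 * 0.26)
rpb = 0.0827

0.0827


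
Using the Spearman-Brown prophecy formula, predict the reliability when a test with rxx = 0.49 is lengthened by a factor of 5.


r_new = (n * rxx) / (1 + (n-1) * rxx)
r_new = (5 * 0.49) / (1 + 4 * 0.49)
r_new = 2.45 / 2.96
r_new = 0.8277

0.8277


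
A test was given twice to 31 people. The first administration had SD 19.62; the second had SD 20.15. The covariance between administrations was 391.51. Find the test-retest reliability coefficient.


r = cov(X,Y) / (SD_X * SD_Y)
r = 391.51 / (19.62 * 20.15)
r = 391.51 / 395.343
r = 0.9903

0.9903


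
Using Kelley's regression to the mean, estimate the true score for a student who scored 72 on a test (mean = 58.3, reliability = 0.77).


T_est = rxx * X + (1 - rxx) * mean
T_est = 0.77 * 72 + 0.23 * 58.3
T_est = 55.44 + 13.409
T_est = 68.849

68.849


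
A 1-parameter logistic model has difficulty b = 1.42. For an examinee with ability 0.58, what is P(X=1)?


theta - b = 0.58 - 1.42 = -0.84
exp(-(theta - b)) = exp(0.84) = 2.3164
P = 1 / (1 + 2.3164)
P = 0.3015

0.3015
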